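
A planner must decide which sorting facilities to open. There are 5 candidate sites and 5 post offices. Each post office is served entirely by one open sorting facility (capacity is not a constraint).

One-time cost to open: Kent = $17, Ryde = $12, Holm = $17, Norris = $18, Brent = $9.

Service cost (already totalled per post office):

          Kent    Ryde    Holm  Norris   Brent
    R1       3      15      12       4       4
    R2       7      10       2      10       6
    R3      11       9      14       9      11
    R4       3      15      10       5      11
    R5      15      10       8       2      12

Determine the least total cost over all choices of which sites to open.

For any fixed open set, each post office goes to its cheapest open site; total = fixed + service.
{Norris}: R1→Norris 4, R2→Norris 10, R3→Norris 9, R4→Norris 5, R5→Norris 2. Service 30; fixed 18; total 48.
{Norris, Brent}: service 26 + fixed 27 = 53
{Brent}: service 44 + fixed 9 = 53
{Kent, Ryde, Holm, Norris, Brent}: R1→Kent 3, R2→Holm 2, R3→Ryde 9, R4→Kent 3, R5→Norris 2. Service 19; fixed 73; total 92.
No other subset beats 48.

Minimum total cost: 48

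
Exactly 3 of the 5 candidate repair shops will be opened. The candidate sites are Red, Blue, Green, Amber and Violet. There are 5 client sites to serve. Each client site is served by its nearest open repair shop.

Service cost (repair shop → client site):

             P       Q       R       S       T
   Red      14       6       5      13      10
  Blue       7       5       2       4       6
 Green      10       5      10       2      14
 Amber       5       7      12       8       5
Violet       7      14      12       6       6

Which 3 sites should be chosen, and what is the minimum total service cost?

With exactly 3 open, each client site uses its cheapest among the chosen.
{Blue, Green, Amber}: P→Amber 5, Q→Blue 5, R→Blue 2, S→Green 2, T→Amber 5. Service cost 19.
{Red, Blue, Amber}: service cost 21
{Blue, Amber, Violet}: service cost 21
Among all 10 size-3 choices, {Blue, Green, Amber} is lowest.

Choose Blue, Green and Amber; total service cost 19.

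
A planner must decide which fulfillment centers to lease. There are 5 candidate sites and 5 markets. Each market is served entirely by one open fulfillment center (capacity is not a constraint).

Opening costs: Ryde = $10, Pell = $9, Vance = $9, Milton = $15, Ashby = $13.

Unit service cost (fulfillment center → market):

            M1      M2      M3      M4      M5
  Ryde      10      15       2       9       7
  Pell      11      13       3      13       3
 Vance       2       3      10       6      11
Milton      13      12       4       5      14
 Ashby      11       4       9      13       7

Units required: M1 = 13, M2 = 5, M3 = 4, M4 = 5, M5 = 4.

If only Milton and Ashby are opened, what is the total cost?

Each market is assigned to its cheapest site among the open ones.
{Milton, Ashby}: M1→Ashby 11·13=143, M2→Ashby 4·5=20, M3→Milton 4·4=16, M4→Milton 5·5=25, M5→Ashby 7·4=28. Service 232; fixed 28; total 260.

Total cost: 260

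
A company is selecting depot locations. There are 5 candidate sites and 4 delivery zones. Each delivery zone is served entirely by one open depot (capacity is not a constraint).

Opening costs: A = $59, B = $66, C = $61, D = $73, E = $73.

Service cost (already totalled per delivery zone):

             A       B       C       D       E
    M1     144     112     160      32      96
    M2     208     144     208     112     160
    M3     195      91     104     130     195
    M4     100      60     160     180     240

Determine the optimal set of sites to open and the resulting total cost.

For any fixed open set, each delivery zone goes to its cheapest open site; total = fixed + service.
{B, D}: M1→D 32, M2→D 112, M3→B 91, M4→B 60. Service 295; fixed 139; total 434.
{B}: service 407 + fixed 66 = 473
{A, B, D}: M1→D 32, M2→D 112, M3→B 91, M4→B 60. Service 295; fixed 198; total 493.
{A, B, C, D, E}: M1→D 32, M2→D 112, M3→B 91, M4→B 60. Service 295; fixed 332; total 627.
No other subset beats 434.

Open B and D; minimum total cost 434.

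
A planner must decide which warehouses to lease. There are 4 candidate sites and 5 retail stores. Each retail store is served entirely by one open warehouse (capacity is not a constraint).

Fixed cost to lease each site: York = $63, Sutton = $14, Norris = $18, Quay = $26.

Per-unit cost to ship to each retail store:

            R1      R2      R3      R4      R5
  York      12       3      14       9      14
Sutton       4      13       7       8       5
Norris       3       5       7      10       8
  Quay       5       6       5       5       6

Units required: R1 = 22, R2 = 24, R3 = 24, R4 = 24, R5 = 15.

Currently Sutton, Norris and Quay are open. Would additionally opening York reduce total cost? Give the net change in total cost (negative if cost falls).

Current service cost with {Sutton, Norris, Quay}: 501.
Adding York: each retail store re-picks its cheapest; new service cost 453, saving 48.
Extra fixed cost: 63. Net change = 63 − 48 = 15.
(Totals: 559 → 574.)

No — net change +15 (cost rises by 15).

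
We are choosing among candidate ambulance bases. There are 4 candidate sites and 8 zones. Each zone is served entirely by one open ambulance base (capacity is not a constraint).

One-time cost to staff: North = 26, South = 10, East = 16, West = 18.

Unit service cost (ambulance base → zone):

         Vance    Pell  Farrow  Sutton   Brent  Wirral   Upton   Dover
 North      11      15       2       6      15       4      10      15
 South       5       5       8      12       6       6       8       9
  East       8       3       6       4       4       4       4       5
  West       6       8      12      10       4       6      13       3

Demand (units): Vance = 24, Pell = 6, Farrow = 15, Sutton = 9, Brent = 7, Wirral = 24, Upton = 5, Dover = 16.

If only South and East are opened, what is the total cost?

Each zone is assigned to its cheapest site among the open ones.
{South, East}: Vance→South 5·24=120, Pell→East 3·6=18, Farrow→East 6·15=90, Sutton→East 4·9=36, Brent→East 4·7=28, Wirral→East 4·24=96, Upton→East 4·5=20, Dover→East 5·16=80. Service 488; fixed 26; total 514.

Total cost: 514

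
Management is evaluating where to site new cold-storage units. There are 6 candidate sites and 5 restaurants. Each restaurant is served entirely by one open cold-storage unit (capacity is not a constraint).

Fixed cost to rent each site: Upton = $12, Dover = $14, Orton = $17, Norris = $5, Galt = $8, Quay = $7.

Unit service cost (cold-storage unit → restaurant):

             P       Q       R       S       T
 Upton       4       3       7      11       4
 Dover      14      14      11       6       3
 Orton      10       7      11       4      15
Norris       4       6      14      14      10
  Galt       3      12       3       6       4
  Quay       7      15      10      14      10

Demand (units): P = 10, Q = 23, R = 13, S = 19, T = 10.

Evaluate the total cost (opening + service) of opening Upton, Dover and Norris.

Total cost: 375

Each restaurant is assigned to its cheapest site among the open ones.
{Upton, Dover, Norris}: P→Upton 4·10=40, Q→Upton 3·23=69, R→Upton 7·13=91, S→Dover 6·19=114, T→Dover 3·10=30. Service 344; fixed 31; total 375.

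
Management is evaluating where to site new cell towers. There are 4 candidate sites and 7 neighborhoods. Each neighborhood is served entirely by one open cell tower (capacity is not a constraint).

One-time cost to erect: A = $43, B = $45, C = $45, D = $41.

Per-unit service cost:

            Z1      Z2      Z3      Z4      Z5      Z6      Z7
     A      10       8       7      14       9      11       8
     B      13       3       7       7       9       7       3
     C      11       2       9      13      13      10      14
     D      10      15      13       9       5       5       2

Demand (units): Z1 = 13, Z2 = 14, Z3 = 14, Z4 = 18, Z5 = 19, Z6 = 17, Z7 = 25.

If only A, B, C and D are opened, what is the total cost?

Total cost: 786

Each neighborhood is assigned to its cheapest site among the open ones.
{A, B, C, D}: Z1→A 10·13=130, Z2→C 2·14=28, Z3→A 7·14=98, Z4→B 7·18=126, Z5→D 5·19=95, Z6→D 5·17=85, Z7→D 2·25=50. Service 612; fixed 174; total 786.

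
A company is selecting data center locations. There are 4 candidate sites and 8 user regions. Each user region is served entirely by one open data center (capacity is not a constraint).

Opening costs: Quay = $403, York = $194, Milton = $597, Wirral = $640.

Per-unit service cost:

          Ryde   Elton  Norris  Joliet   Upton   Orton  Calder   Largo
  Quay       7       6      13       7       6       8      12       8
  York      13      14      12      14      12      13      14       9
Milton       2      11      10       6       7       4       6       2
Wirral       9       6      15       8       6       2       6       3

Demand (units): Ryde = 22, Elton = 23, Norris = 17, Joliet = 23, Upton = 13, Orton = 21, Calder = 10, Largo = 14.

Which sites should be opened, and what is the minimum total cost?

Open Milton only; minimum total cost 1465.

For any fixed open set, each user region goes to its cheapest open site; total = fixed + service.
{Milton}: Ryde→Milton 2·22=44, Elton→Milton 11·23=253, Norris→Milton 10·17=170, Joliet→Milton 6·23=138, Upton→Milton 7·13=91, Orton→Milton 4·21=84, Calder→Milton 6·10=60, Largo→Milton 2·14=28. Service 868; fixed 597; total 1465.
{Quay}: service 1152 + fixed 403 = 1555
{Wirral}: Ryde→Wirral 9·22=198, Elton→Wirral 6·23=138, Norris→Wirral 15·17=255, Joliet→Wirral 8·23=184, Upton→Wirral 6·13=78, Orton→Wirral 2·21=42, Calder→Wirral 6·10=60, Largo→Wirral 3·14=42. Service 997; fixed 640; total 1637.
{Quay, York, Milton, Wirral}: service 698 + fixed 1834 = 2532
No other subset beats 1465.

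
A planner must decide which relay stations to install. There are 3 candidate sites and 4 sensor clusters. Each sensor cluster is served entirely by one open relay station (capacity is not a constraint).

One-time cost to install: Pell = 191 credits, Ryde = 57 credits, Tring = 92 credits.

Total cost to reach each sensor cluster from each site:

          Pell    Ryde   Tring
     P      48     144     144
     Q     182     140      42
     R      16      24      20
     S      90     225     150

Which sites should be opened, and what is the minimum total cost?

Open Tring only; minimum total cost 448.

For any fixed open set, each sensor cluster goes to its cheapest open site; total = fixed + service.
{Tring}: P→Tring 144, Q→Tring 42, R→Tring 20, S→Tring 150. Service 356; fixed 92; total 448.
{Pell, Tring}: P→Pell 48, Q→Tring 42, R→Pell 16, S→Pell 90. Service 196; fixed 283; total 479.
{Ryde, Tring}: P→Ryde 144, Q→Tring 42, R→Tring 20, S→Tring 150. Service 356; fixed 149; total 505.
{Pell, Ryde, Tring}: P→Pell 48, Q→Tring 42, R→Pell 16, S→Pell 90. Service 196; fixed 340; total 536.
No other subset beats 448.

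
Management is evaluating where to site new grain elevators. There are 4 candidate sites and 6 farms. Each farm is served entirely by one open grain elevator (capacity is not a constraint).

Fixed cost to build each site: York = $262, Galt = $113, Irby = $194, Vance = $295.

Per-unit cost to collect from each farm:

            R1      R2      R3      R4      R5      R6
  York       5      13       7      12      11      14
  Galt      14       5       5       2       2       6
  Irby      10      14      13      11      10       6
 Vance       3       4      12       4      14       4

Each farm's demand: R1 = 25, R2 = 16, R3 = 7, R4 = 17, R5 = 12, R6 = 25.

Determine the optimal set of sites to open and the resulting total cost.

Open Galt and Vance; minimum total cost 740.

For any fixed open set, each farm goes to its cheapest open site; total = fixed + service.
{Galt, Vance}: R1→Vance 3·25=75, R2→Vance 4·16=64, R3→Galt 5·7=35, R4→Galt 2·17=34, R5→Galt 2·12=24, R6→Vance 4·25=100. Service 332; fixed 408; total 740.
{Galt}: service 673 + fixed 113 = 786
{York, Galt}: service 448 + fixed 375 = 823
{York, Galt, Irby, Vance}: service 332 + fixed 864 = 1196
No other subset beats 740.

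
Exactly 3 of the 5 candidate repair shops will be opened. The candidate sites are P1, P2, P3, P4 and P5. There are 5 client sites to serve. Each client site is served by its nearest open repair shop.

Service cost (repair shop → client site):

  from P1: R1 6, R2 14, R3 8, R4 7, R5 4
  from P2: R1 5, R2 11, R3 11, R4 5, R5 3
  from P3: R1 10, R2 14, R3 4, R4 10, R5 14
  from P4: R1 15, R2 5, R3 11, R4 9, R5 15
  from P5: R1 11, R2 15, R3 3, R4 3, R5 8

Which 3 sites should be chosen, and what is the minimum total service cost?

Choose P2, P4 and P5; total service cost 19.

With exactly 3 open, each client site uses its cheapest among the chosen.
{P2, P4, P5}: R1→P2 5, R2→P4 5, R3→P5 3, R4→P5 3, R5→P2 3. Service cost 19.
{P1, P4, P5}: service cost 21
{P2, P3, P4}: service cost 22
Among all 10 size-3 choices, {P2, P4, P5} is lowest.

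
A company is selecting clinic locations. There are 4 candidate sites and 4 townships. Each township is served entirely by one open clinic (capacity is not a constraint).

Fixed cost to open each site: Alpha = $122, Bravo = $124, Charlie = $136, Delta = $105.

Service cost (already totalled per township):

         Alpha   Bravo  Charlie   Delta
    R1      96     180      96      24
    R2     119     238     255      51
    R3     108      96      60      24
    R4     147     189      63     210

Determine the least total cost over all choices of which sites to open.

Minimum total cost: 403

For any fixed open set, each township goes to its cheapest open site; total = fixed + service.
{Charlie, Delta}: R1→Delta 24, R2→Delta 51, R3→Delta 24, R4→Charlie 63. Service 162; fixed 241; total 403.
{Delta}: R1→Delta 24, R2→Delta 51, R3→Delta 24, R4→Delta 210. Service 309; fixed 105; total 414.
{Alpha, Delta}: service 246 + fixed 227 = 473
{Alpha, Bravo, Charlie, Delta}: service 162 + fixed 487 = 649
No other subset beats 403.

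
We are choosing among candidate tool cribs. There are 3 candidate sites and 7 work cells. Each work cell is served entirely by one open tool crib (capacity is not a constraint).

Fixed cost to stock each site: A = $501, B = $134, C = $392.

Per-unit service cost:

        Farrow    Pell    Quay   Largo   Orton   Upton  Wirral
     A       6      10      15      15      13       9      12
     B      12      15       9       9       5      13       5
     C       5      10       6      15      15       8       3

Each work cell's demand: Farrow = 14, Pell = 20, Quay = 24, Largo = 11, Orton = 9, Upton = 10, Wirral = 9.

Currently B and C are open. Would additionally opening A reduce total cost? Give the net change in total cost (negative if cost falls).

No — net change +501 (cost rises by 501).

Current service cost with {B, C}: 665.
Adding A: each work cell re-picks its cheapest; new service cost 665, saving 0.
Extra fixed cost: 501. Net change = 501 − 0 = 501.
(Totals: 1191 → 1692.)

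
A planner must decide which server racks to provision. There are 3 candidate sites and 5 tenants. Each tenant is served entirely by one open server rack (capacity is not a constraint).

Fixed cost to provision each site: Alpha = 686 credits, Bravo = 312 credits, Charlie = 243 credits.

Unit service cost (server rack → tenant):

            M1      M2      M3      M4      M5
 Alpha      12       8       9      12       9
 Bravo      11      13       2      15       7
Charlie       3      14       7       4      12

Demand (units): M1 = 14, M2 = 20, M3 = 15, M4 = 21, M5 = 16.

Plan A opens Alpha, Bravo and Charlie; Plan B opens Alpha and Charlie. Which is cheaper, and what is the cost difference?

Plan B is cheaper by 205.

Plan A: {Alpha, Bravo, Charlie}: M1→Charlie 3·14=42, M2→Alpha 8·20=160, M3→Bravo 2·15=30, M4→Charlie 4·21=84, M5→Bravo 7·16=112. Service 428; fixed 1241; total 1669.
Plan B: {Alpha, Charlie}: M1→Charlie 3·14=42, M2→Alpha 8·20=160, M3→Charlie 7·15=105, M4→Charlie 4·21=84, M5→Alpha 9·16=144. Service 535; fixed 929; total 1464.
Difference: |1669 − 1464| = 205.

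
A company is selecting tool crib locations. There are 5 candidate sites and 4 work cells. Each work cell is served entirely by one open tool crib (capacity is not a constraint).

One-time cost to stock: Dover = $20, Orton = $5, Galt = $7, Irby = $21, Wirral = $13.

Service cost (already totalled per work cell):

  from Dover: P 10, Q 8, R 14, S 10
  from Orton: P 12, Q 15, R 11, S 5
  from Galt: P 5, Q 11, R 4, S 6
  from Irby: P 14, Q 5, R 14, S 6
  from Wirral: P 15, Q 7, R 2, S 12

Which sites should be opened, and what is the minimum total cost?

Open Galt only; minimum total cost 33.

For any fixed open set, each work cell goes to its cheapest open site; total = fixed + service.
{Galt}: P→Galt 5, Q→Galt 11, R→Galt 4, S→Galt 6. Service 26; fixed 7; total 33.
{Orton, Galt}: service 25 + fixed 12 = 37
{Galt, Wirral}: P→Galt 5, Q→Wirral 7, R→Wirral 2, S→Galt 6. Service 20; fixed 20; total 40.
{Dover, Orton, Galt, Irby, Wirral}: P→Galt 5, Q→Irby 5, R→Wirral 2, S→Orton 5. Service 17; fixed 66; total 83.
No other subset beats 33.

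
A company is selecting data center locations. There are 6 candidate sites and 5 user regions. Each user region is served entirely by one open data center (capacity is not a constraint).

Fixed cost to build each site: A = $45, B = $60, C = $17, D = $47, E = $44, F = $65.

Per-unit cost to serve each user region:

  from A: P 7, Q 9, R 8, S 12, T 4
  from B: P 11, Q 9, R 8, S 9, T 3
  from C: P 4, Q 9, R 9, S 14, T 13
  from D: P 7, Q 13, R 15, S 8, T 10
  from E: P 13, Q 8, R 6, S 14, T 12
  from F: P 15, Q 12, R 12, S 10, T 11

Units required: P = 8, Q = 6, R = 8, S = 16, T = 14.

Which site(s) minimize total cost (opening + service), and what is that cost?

For any fixed open set, each user region goes to its cheapest open site; total = fixed + service.
{B, C}: P→C 4·8=32, Q→B 9·6=54, R→B 8·8=64, S→B 9·16=144, T→B 3·14=42. Service 336; fixed 77; total 413.
{B, C, E}: service 314 + fixed 121 = 435
{A, C, D}: P→C 4·8=32, Q→A 9·6=54, R→A 8·8=64, S→D 8·16=128, T→A 4·14=56. Service 334; fixed 109; total 443.
{A, B, C, D, E, F}: P→C 4·8=32, Q→E 8·6=48, R→E 6·8=48, S→D 8·16=128, T→B 3·14=42. Service 298; fixed 278; total 576.
No other subset beats 413.

Open B and C; minimum total cost 413.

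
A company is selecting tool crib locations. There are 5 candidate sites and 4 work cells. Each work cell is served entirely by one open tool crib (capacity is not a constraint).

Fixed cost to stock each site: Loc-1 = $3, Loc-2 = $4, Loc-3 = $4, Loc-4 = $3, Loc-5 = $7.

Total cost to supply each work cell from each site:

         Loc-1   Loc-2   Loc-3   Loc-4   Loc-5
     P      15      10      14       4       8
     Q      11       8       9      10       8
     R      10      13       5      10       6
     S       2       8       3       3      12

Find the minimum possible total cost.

Minimum total cost: 28

For any fixed open set, each work cell goes to its cheapest open site; total = fixed + service.
{Loc-3, Loc-4}: P→Loc-4 4, Q→Loc-3 9, R→Loc-3 5, S→Loc-3 3. Service 21; fixed 7; total 28.
{Loc-1, Loc-3, Loc-4}: service 20 + fixed 10 = 30
{Loc-4}: service 27 + fixed 3 = 30
{Loc-1, Loc-2, Loc-3, Loc-4, Loc-5}: service 19 + fixed 21 = 40
No other subset beats 28.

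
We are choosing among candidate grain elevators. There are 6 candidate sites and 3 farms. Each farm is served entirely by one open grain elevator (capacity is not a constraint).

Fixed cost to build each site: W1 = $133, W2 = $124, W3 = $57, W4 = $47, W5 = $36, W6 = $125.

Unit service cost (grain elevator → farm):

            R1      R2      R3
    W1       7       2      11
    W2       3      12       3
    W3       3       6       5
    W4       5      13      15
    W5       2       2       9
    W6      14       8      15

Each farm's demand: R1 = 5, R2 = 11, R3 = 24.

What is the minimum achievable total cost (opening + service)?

For any fixed open set, each farm goes to its cheapest open site; total = fixed + service.
{W3, W5}: R1→W5 2·5=10, R2→W5 2·11=22, R3→W3 5·24=120. Service 152; fixed 93; total 245.
{W3}: service 201 + fixed 57 = 258
{W2, W5}: R1→W5 2·5=10, R2→W5 2·11=22, R3→W2 3·24=72. Service 104; fixed 160; total 264.
{W1, W2, W3, W4, W5, W6}: R1→W5 2·5=10, R2→W1 2·11=22, R3→W2 3·24=72. Service 104; fixed 522; total 626.
No other subset beats 245.

Minimum total cost: 245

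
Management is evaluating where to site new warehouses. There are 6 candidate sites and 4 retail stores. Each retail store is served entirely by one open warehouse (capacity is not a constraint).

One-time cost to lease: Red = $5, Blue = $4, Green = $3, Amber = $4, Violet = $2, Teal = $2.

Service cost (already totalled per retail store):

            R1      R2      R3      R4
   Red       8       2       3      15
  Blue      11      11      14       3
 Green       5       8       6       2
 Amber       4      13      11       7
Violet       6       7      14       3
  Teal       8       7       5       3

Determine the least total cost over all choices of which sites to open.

For any fixed open set, each retail store goes to its cheapest open site; total = fixed + service.
{Red, Green}: R1→Green 5, R2→Red 2, R3→Red 3, R4→Green 2. Service 12; fixed 8; total 20.
{Red, Violet}: service 14 + fixed 7 = 21
{Red, Green, Violet}: service 12 + fixed 10 = 22
{Red, Blue, Green, Amber, Violet, Teal}: service 11 + fixed 20 = 31
No other subset beats 20.

Minimum total cost: 20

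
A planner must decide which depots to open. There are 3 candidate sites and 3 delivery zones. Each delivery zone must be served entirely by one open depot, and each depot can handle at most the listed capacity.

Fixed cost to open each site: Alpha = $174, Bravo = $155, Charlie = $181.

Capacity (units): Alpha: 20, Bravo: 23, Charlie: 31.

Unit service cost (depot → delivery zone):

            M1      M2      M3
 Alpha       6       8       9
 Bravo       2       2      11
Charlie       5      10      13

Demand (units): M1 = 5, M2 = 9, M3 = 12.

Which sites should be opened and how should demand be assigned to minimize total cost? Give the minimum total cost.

Open {Charlie}: M1→Charlie 5·5=25, M2→Charlie 10·9=90, M3→Charlie 13·12=156.
Loads: Charlie carries 26/31. Service 271; fixed 181; total 452.
Next best feasible plan costs 465.

Minimum total cost: 452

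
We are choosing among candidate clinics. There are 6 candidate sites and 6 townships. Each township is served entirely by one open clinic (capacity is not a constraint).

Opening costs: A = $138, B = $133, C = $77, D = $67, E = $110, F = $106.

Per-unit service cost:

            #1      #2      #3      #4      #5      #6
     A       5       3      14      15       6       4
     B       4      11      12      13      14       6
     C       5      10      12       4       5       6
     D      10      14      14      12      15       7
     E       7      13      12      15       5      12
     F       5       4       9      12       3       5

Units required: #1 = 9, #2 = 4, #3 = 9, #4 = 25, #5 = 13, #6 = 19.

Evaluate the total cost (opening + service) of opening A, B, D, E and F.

Each township is assigned to its cheapest site among the open ones.
{A, B, D, E, F}: #1→B 4·9=36, #2→A 3·4=12, #3→F 9·9=81, #4→D 12·25=300, #5→F 3·13=39, #6→A 4·19=76. Service 544; fixed 554; total 1098.

Total cost: 1098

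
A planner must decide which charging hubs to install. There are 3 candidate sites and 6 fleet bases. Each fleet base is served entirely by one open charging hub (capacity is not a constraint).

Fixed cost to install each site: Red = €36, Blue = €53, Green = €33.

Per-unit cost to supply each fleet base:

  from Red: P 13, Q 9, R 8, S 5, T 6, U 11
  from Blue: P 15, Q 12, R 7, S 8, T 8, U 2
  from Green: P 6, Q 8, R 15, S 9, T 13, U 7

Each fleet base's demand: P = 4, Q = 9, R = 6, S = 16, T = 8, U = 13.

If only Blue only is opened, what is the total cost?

Each fleet base is assigned to its cheapest site among the open ones.
{Blue}: P→Blue 15·4=60, Q→Blue 12·9=108, R→Blue 7·6=42, S→Blue 8·16=128, T→Blue 8·8=64, U→Blue 2·13=26. Service 428; fixed 53; total 481.

Total cost: 481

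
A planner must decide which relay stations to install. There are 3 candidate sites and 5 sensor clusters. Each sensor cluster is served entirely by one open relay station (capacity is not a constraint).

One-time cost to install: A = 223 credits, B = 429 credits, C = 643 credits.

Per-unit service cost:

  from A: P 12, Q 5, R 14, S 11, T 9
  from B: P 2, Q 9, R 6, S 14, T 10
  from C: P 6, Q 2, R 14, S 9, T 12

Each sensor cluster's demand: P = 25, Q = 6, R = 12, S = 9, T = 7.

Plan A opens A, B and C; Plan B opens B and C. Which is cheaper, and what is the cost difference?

Plan A: {A, B, C}: P→B 2·25=50, Q→C 2·6=12, R→B 6·12=72, S→C 9·9=81, T→A 9·7=63. Service 278; fixed 1295; total 1573.
Plan B: {B, C}: P→B 2·25=50, Q→C 2·6=12, R→B 6·12=72, S→C 9·9=81, T→B 10·7=70. Service 285; fixed 1072; total 1357.
Difference: |1573 − 1357| = 216.

Plan B is cheaper by 216.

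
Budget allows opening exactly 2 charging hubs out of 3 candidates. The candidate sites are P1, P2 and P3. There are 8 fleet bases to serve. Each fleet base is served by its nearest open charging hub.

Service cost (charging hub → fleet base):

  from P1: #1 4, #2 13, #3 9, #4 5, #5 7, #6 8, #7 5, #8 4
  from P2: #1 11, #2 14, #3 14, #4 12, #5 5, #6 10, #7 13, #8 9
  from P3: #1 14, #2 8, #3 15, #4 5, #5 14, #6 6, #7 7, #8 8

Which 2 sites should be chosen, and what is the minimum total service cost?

With exactly 2 open, each fleet base uses its cheapest among the chosen.
{P1, P3}: #1→P1 4, #2→P3 8, #3→P1 9, #4→P1 5, #5→P1 7, #6→P3 6, #7→P1 5, #8→P1 4. Service cost 48.
{P1, P2}: service cost 53
{P2, P3}: service cost 64
Among all 3 size-2 choices, {P1, P3} is lowest.

Choose P1 and P3; total service cost 48.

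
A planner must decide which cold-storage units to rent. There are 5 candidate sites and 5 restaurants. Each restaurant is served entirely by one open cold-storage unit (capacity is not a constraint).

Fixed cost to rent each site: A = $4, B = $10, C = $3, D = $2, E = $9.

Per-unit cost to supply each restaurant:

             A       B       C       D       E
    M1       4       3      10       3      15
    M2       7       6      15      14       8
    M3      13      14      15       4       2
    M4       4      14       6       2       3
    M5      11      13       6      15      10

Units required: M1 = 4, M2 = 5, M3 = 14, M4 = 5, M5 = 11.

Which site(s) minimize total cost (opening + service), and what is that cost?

For any fixed open set, each restaurant goes to its cheapest open site; total = fixed + service.
{A, C, D, E}: M1→D 3·4=12, M2→A 7·5=35, M3→E 2·14=28, M4→D 2·5=10, M5→C 6·11=66. Service 151; fixed 18; total 169.
{B, C, D, E}: M1→B 3·4=12, M2→B 6·5=30, M3→E 2·14=28, M4→D 2·5=10, M5→C 6·11=66. Service 146; fixed 24; total 170.
{C, D, E}: service 156 + fixed 14 = 170
{A, B, C, D, E}: M1→B 3·4=12, M2→B 6·5=30, M3→E 2·14=28, M4→D 2·5=10, M5→C 6·11=66. Service 146; fixed 28; total 174.
No other subset beats 169.

Open A, C, D and E; minimum total cost 169.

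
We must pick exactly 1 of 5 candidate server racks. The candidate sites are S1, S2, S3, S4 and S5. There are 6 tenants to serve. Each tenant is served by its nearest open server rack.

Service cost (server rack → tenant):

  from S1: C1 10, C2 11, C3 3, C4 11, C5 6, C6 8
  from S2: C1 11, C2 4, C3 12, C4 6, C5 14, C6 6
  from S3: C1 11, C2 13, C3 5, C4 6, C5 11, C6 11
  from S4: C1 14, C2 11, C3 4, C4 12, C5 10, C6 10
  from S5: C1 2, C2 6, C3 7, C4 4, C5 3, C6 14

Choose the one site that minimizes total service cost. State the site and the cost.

Choose S5 only; total service cost 36.

With exactly 1 open, each tenant uses its cheapest among the chosen.
{S5}: C1→S5 2, C2→S5 6, C3→S5 7, C4→S5 4, C5→S5 3, C6→S5 14. Service cost 36.
{S1}: service cost 49
{S2}: service cost 53
Among all 5 size-1 choices, {S5} is lowest.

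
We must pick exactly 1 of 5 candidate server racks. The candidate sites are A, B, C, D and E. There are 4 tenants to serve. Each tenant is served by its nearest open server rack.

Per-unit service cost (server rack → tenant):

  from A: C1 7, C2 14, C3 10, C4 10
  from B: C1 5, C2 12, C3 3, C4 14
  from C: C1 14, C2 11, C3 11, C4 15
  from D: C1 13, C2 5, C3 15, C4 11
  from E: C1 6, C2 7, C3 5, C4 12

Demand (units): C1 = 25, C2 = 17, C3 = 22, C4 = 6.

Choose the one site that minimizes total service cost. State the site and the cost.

Choose E only; total service cost 451.

With exactly 1 open, each tenant uses its cheapest among the chosen.
{E}: C1→E 6·25=150, C2→E 7·17=119, C3→E 5·22=110, C4→E 12·6=72. Service cost 451.
{B}: service cost 479
{A}: service cost 693
Among all 5 size-1 choices, {E} is lowest.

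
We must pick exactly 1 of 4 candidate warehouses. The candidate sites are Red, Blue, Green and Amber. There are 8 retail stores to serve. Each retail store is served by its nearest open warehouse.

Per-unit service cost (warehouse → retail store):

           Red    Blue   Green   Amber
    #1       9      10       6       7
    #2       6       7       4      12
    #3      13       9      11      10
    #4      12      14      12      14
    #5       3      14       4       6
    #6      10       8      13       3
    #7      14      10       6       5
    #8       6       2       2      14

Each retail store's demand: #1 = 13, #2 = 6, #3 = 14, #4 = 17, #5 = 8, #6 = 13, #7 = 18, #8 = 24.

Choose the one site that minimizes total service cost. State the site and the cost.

Choose Green only; total service cost 817.

With exactly 1 open, each retail store uses its cheapest among the chosen.
{Green}: #1→Green 6·13=78, #2→Green 4·6=24, #3→Green 11·14=154, #4→Green 12·17=204, #5→Green 4·8=32, #6→Green 13·13=169, #7→Green 6·18=108, #8→Green 2·24=48. Service cost 817.
{Blue}: service cost 980
{Amber}: service cost 1054
Among all 4 size-1 choices, {Green} is lowest.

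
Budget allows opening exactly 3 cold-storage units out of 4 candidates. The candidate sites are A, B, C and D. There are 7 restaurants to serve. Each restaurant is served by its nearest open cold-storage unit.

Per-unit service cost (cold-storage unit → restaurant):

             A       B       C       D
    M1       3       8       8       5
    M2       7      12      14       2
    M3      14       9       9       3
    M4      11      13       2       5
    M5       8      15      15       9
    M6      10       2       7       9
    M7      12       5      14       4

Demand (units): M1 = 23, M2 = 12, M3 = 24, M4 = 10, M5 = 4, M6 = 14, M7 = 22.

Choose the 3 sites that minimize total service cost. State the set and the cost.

Choose A, B and D; total service cost 363.

With exactly 3 open, each restaurant uses its cheapest among the chosen.
{A, B, D}: M1→A 3·23=69, M2→D 2·12=24, M3→D 3·24=72, M4→D 5·10=50, M5→A 8·4=32, M6→B 2·14=28, M7→D 4·22=88. Service cost 363.
{B, C, D}: service cost 383
{A, C, D}: service cost 403
Among all 4 size-3 choices, {A, B, D} is lowest.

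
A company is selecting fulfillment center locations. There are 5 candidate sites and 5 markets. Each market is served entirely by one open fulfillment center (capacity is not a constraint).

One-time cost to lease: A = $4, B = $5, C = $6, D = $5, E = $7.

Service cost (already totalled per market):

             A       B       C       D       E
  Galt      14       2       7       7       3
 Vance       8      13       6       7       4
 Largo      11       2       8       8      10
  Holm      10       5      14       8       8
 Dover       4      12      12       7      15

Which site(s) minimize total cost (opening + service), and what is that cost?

For any fixed open set, each market goes to its cheapest open site; total = fixed + service.
{A, B}: Galt→B 2, Vance→A 8, Largo→B 2, Holm→B 5, Dover→A 4. Service 21; fixed 9; total 30.
{A, B, E}: service 17 + fixed 16 = 33
{B, D}: service 23 + fixed 10 = 33
{A, B, C, D, E}: Galt→B 2, Vance→E 4, Largo→B 2, Holm→B 5, Dover→A 4. Service 17; fixed 27; total 44.
No other subset beats 30.

Open A and B; minimum total cost 30.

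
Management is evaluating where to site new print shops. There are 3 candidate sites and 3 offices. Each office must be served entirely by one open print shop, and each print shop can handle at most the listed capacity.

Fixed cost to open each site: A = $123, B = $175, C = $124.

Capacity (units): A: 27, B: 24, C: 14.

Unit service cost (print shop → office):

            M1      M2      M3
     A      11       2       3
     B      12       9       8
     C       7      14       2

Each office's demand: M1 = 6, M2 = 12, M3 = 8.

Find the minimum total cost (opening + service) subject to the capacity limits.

Open {A}: M1→A 11·6=66, M2→A 2·12=24, M3→A 3·8=24.
Loads: A carries 26/27. Service 114; fixed 123; total 237.
Next best feasible plan costs 329.

Minimum total cost: 237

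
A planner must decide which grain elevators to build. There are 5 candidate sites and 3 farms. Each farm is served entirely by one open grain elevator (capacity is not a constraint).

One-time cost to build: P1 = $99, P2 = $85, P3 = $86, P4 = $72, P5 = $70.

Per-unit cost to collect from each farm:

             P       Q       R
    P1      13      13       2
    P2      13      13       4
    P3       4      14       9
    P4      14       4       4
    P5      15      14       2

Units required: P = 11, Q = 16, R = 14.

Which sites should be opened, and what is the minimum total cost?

For any fixed open set, each farm goes to its cheapest open site; total = fixed + service.
{P3, P4}: P→P3 4·11=44, Q→P4 4·16=64, R→P4 4·14=56. Service 164; fixed 158; total 322.
{P4}: service 274 + fixed 72 = 346
{P3, P4, P5}: P→P3 4·11=44, Q→P4 4·16=64, R→P5 2·14=28. Service 136; fixed 228; total 364.
{P1, P2, P3, P4, P5}: P→P3 4·11=44, Q→P4 4·16=64, R→P1 2·14=28. Service 136; fixed 412; total 548.
No other subset beats 322.

Open P3 and P4; minimum total cost 322.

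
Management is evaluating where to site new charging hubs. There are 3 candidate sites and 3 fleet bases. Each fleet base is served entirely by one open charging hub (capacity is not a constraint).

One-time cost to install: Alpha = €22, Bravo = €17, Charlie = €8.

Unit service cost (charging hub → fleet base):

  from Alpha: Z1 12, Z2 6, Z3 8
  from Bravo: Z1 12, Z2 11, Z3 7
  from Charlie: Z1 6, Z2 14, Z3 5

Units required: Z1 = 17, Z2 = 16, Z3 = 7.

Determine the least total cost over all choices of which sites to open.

For any fixed open set, each fleet base goes to its cheapest open site; total = fixed + service.
{Alpha, Charlie}: Z1→Charlie 6·17=102, Z2→Alpha 6·16=96, Z3→Charlie 5·7=35. Service 233; fixed 30; total 263.
{Alpha, Bravo, Charlie}: Z1→Charlie 6·17=102, Z2→Alpha 6·16=96, Z3→Charlie 5·7=35. Service 233; fixed 47; total 280.
{Bravo, Charlie}: service 313 + fixed 25 = 338
{Charlie}: service 361 + fixed 8 = 369
No other subset beats 263.

Minimum total cost: 263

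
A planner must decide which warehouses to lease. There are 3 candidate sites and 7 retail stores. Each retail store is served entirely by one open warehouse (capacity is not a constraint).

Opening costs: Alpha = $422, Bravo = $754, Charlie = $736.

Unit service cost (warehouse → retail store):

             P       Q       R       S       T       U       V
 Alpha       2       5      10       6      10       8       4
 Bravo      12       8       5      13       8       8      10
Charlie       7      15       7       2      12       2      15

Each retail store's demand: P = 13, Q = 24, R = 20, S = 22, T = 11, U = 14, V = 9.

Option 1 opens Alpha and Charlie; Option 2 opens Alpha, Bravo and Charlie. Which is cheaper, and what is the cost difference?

Option 1 is cheaper by 692.

Option 1: {Alpha, Charlie}: P→Alpha 2·13=26, Q→Alpha 5·24=120, R→Charlie 7·20=140, S→Charlie 2·22=44, T→Alpha 10·11=110, U→Charlie 2·14=28, V→Alpha 4·9=36. Service 504; fixed 1158; total 1662.
Option 2: {Alpha, Bravo, Charlie}: P→Alpha 2·13=26, Q→Alpha 5·24=120, R→Bravo 5·20=100, S→Charlie 2·22=44, T→Bravo 8·11=88, U→Charlie 2·14=28, V→Alpha 4·9=36. Service 442; fixed 1912; total 2354.
Difference: |1662 − 2354| = 692.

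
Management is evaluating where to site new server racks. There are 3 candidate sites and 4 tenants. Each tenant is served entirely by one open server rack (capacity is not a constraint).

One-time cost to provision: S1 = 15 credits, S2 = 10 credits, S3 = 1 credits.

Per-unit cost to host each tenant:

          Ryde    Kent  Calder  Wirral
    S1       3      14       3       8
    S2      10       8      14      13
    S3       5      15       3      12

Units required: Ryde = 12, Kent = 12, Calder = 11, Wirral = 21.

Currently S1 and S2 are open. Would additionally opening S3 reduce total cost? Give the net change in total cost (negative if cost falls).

Current service cost with {S1, S2}: 333.
Adding S3: each tenant re-picks its cheapest; new service cost 333, saving 0.
Extra fixed cost: 1. Net change = 1 − 0 = 1.
(Totals: 358 → 359.)

No — net change +1 (cost rises by 1).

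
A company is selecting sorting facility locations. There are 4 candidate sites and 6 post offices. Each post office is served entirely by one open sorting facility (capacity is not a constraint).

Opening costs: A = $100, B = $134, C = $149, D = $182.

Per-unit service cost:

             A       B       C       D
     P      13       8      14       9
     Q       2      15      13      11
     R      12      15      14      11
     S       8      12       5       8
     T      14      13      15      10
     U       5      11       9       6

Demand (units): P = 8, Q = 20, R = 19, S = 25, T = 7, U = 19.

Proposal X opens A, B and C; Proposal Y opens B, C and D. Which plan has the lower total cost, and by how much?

Proposal X is cheaper by 241.

Proposal X: {A, B, C}: P→B 8·8=64, Q→A 2·20=40, R→A 12·19=228, S→C 5·25=125, T→B 13·7=91, U→A 5·19=95. Service 643; fixed 383; total 1026.
Proposal Y: {B, C, D}: P→B 8·8=64, Q→D 11·20=220, R→D 11·19=209, S→C 5·25=125, T→D 10·7=70, U→D 6·19=114. Service 802; fixed 465; total 1267.
Difference: |1026 − 1267| = 241.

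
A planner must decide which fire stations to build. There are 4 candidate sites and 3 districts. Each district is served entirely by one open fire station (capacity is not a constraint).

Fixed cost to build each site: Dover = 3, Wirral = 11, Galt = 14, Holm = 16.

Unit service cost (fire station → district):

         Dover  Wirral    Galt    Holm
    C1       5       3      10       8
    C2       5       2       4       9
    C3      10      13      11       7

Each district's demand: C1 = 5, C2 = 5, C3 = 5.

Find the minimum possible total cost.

For any fixed open set, each district goes to its cheapest open site; total = fixed + service.
{Wirral, Holm}: C1→Wirral 3·5=15, C2→Wirral 2·5=10, C3→Holm 7·5=35. Service 60; fixed 27; total 87.
{Dover, Wirral}: service 75 + fixed 14 = 89
{Dover, Wirral, Holm}: service 60 + fixed 30 = 90
{Dover, Wirral, Galt, Holm}: C1→Wirral 3·5=15, C2→Wirral 2·5=10, C3→Holm 7·5=35. Service 60; fixed 44; total 104.
No other subset beats 87.

Minimum total cost: 87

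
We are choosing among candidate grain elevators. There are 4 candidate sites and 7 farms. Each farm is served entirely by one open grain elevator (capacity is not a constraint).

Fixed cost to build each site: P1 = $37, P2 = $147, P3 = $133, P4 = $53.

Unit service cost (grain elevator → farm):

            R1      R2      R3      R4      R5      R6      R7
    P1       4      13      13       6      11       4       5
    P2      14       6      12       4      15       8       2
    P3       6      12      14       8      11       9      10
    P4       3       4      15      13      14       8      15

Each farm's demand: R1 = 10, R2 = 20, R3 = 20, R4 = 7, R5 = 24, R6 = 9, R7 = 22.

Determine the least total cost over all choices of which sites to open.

Minimum total cost: 912

For any fixed open set, each farm goes to its cheapest open site; total = fixed + service.
{P1, P4}: R1→P4 3·10=30, R2→P4 4·20=80, R3→P1 13·20=260, R4→P1 6·7=42, R5→P1 11·24=264, R6→P1 4·9=36, R7→P1 5·22=110. Service 822; fixed 90; total 912.
{P1, P2}: service 772 + fixed 184 = 956
{P1, P2, P4}: service 722 + fixed 237 = 959
{P1, P2, P3, P4}: service 722 + fixed 370 = 1092
No other subset beats 912.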